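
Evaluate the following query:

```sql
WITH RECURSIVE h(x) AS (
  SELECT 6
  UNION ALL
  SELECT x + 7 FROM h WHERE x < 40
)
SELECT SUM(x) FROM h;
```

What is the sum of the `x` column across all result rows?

141

Base: x=6.
Iteration 1: 6 < 40 holds -> x = 6 + 7 = 13.
Iteration 2: 13 < 40 holds -> x = 13 + 7 = 20.
Iteration 3: 20 < 40 holds -> x = 20 + 7 = 27.
Iteration 4: 27 < 40 holds -> x = 27 + 7 = 34.
Iteration 5: 34 < 40 holds -> x = 34 + 7 = 41.
Iteration 6: 41 < 40 fails; recursion stops.
SUM(x) = 6 + 13 + 20 + 27 + 34 + 41 = 141.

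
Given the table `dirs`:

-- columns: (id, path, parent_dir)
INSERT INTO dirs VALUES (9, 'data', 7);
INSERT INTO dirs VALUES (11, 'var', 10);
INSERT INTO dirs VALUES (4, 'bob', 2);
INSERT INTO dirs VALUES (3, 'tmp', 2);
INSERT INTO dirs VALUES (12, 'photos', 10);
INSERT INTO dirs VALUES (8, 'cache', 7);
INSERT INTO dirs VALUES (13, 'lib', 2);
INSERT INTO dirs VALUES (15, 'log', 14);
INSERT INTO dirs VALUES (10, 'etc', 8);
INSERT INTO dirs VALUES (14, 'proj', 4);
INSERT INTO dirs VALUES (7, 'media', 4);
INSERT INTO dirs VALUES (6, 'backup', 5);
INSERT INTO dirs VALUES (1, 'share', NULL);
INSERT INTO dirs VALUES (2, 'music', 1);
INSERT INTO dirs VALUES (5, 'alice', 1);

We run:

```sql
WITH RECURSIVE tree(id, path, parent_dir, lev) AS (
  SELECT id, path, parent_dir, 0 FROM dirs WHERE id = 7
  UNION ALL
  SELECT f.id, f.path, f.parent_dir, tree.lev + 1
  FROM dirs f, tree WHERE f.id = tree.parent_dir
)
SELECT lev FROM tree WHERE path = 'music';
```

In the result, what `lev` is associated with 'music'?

Base: id=7 (media), parent_dir=4, lev 0.
Iteration 1: join on id=4 -> bob (id 4, parent_dir=2, lev 1).
Iteration 2: join on id=2 -> music (id 2, parent_dir=1, lev 2).
Iteration 3: join on id=1 -> share (id 1, parent_dir=NULL, lev 3).
Iteration 4: parent_dir is NULL; no match; recursion stops.

2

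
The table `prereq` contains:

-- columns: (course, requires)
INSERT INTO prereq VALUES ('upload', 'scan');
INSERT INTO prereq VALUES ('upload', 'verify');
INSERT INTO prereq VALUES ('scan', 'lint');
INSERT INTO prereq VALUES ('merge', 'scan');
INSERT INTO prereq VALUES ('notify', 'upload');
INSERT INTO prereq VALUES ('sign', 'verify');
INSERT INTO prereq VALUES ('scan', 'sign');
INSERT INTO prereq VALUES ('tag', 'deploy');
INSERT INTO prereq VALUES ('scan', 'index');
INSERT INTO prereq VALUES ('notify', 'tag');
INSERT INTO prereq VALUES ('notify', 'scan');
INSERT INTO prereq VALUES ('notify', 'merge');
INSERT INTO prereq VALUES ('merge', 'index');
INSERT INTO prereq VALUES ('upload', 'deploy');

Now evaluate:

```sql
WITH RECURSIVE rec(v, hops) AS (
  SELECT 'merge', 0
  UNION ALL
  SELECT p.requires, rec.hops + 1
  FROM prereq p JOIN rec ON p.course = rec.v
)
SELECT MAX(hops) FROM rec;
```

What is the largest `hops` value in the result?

3

Base: (merge, hops=0).
Iteration 1: edges from {merge} -> (index, hops=1), (scan, hops=1).
Iteration 2: edges from {index,scan} -> (index, hops=2), (lint, hops=2), (sign, hops=2).
Iteration 3: edges from {index,lint,sign} -> (verify, hops=3).
Iteration 4: no outgoing edges from {verify}; recursion stops.
hops values: 0, 1, 1, 2, 2, 2, 3; the maximum is 3.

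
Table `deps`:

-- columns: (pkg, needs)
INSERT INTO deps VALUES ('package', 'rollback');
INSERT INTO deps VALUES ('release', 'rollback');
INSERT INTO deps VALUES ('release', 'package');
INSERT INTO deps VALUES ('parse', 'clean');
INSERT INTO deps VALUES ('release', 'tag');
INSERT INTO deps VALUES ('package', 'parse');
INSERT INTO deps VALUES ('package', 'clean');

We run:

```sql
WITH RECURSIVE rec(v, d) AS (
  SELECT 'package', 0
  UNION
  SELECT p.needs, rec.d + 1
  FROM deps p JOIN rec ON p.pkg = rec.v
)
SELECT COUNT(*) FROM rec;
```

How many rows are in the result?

5

Base: (package, d=0).
Iteration 1: edges from {package} -> (clean, d=1), (parse, d=1), (rollback, d=1).
Iteration 2: edges from {clean,parse,rollback} -> (clean, d=2).
Iteration 3: no outgoing edges from {clean}; recursion stops.
Total rows emitted: 5.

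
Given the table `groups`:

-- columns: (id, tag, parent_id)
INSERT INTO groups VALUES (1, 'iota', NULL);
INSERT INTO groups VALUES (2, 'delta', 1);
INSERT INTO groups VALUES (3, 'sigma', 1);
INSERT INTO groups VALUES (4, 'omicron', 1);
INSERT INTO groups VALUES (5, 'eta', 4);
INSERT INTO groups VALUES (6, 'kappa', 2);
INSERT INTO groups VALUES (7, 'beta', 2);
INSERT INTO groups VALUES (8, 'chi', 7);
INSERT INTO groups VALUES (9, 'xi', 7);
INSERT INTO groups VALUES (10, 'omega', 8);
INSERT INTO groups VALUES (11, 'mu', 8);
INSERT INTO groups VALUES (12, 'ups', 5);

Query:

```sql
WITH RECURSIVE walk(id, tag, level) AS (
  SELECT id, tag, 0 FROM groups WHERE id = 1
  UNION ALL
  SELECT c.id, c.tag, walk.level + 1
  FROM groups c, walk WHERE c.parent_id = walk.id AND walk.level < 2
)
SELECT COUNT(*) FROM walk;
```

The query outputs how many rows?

Base: id=1 (iota) at level 0.
Iteration 1: rows with parent_id in {1} -> delta (id 2, level 1), sigma (id 3, level 1), omicron (id 4, level 1).
Iteration 2: rows with parent_id in {2,3,4} -> eta (id 5, level 2), kappa (id 6, level 2), beta (id 7, level 2).
Iteration 3: level < 2 fails for all current rows; recursion stops.
Total rows emitted: 7.

7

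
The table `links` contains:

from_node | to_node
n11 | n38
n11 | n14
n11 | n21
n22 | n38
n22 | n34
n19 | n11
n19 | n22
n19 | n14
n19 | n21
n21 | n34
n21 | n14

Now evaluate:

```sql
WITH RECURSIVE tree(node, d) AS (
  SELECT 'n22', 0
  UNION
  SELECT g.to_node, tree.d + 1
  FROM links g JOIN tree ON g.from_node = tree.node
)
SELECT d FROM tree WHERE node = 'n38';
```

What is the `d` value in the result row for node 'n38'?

Base: (n22, d=0).
Iteration 1: edges from {n22} -> (n34, d=1), (n38, d=1).
Iteration 2: no outgoing edges from {n34,n38}; recursion stops.

1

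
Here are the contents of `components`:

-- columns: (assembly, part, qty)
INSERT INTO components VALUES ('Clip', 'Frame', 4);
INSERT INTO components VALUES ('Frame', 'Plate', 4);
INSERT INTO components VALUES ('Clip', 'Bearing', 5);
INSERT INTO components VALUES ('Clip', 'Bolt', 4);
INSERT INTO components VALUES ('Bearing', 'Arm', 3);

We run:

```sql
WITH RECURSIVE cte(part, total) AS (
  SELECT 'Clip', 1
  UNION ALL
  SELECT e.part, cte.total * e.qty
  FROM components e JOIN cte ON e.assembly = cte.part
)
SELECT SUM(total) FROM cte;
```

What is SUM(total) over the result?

45

Base: (Clip, total=1).
Iteration 1: components of {Clip} -> Bearing = 1*5 = 5, Bolt = 1*4 = 4, Frame = 1*4 = 4.
Iteration 2: components of {Bearing,Bolt,Frame} -> Arm = 5*3 = 15, Plate = 4*4 = 16.
Iteration 3: no further components; recursion stops.
SUM(total) = 1 + 4 + 5 + 4 + 16 + 15 = 45.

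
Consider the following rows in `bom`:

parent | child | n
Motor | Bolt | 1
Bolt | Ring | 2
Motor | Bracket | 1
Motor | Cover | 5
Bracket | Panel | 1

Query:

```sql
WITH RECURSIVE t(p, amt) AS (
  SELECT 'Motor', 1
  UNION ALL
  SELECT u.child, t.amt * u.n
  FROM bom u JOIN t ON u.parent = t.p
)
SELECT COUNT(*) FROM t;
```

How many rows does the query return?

6

Base: (Motor, amt=1).
Iteration 1: components of {Motor} -> Bolt = 1*1 = 1, Bracket = 1*1 = 1, Cover = 1*5 = 5.
Iteration 2: components of {Bolt,Bracket,Cover} -> Panel = 1*1 = 1, Ring = 1*2 = 2.
Iteration 3: no further components; recursion stops.
Total rows emitted: 6.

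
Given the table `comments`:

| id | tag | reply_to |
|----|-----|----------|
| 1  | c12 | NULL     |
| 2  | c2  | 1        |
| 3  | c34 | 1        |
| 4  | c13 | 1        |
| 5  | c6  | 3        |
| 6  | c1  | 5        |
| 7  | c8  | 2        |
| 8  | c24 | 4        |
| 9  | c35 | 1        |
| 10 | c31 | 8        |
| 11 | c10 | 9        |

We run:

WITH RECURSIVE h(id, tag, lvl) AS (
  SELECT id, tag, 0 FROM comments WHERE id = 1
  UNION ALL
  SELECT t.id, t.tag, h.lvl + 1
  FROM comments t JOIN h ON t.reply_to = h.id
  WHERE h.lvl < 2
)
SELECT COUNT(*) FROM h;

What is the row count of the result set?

Base: id=1 (c12) at lvl 0.
Iteration 1: rows with reply_to in {1} -> c2 (id 2, lvl 1), c34 (id 3, lvl 1), c13 (id 4, lvl 1), c35 (id 9, lvl 1).
Iteration 2: rows with reply_to in {2,3,4,9} -> c6 (id 5, lvl 2), c8 (id 7, lvl 2), c24 (id 8, lvl 2), c10 (id 11, lvl 2).
Iteration 3: lvl < 2 fails for all current rows; recursion stops.
Total rows emitted: 9.

9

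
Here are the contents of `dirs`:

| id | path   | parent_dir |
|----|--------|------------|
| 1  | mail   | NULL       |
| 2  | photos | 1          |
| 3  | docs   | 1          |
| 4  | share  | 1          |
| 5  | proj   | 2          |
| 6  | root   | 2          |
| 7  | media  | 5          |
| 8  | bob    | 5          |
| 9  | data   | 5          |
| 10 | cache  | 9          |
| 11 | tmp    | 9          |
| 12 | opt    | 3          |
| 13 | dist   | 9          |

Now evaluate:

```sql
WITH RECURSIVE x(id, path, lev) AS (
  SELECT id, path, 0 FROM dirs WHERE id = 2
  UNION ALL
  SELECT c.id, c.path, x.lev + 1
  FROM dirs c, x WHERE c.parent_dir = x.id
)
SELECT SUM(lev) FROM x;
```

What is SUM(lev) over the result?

17

Base: id=2 (photos) at lev 0.
Iteration 1: rows with parent_dir in {2} -> proj (id 5, lev 1), root (id 6, lev 1).
Iteration 2: rows with parent_dir in {5,6} -> media (id 7, lev 2), bob (id 8, lev 2), data (id 9, lev 2).
Iteration 3: rows with parent_dir in {7,8,9} -> cache (id 10, lev 3), tmp (id 11, lev 3), dist (id 13, lev 3).
Iteration 4: no rows with parent_dir in {10,11,13}; recursion stops.
SUM(lev) = 0 + 1 + 1 + 2 + 2 + 2 + 3 + 3 + 3 = 17.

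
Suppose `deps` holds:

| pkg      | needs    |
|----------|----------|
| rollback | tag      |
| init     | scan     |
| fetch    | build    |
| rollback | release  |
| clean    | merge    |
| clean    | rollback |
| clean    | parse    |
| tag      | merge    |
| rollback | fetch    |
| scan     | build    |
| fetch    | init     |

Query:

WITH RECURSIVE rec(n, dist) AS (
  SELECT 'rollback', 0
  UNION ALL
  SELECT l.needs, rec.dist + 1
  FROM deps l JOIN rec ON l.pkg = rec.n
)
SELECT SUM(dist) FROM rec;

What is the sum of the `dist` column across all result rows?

16

Base: (rollback, dist=0).
Iteration 1: edges from {rollback} -> (fetch, dist=1), (release, dist=1), (tag, dist=1).
Iteration 2: edges from {fetch,release,tag} -> (build, dist=2), (init, dist=2), (merge, dist=2).
Iteration 3: edges from {build,init,merge} -> (scan, dist=3).
Iteration 4: edges from {scan} -> (build, dist=4).
Iteration 5: no outgoing edges from {build}; recursion stops.
SUM(dist) = 0 + 1 + 1 + 1 + 2 + 2 + 2 + 3 + 4 = 16.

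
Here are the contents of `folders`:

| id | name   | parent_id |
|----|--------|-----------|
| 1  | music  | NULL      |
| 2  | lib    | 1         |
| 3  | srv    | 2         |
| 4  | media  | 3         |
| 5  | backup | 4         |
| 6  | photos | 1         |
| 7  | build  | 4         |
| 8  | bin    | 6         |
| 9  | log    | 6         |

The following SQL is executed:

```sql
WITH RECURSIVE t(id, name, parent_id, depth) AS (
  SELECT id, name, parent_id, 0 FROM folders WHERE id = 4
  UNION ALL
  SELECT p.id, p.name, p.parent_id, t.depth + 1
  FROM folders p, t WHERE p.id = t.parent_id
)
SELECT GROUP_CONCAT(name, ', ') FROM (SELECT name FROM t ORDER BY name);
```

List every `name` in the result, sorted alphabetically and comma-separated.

lib, media, music, srv

Base: id=4 (media), parent_id=3, depth 0.
Iteration 1: join on id=3 -> srv (id 3, parent_id=2, depth 1).
Iteration 2: join on id=2 -> lib (id 2, parent_id=1, depth 2).
Iteration 3: join on id=1 -> music (id 1, parent_id=NULL, depth 3).
Iteration 4: parent_id is NULL; no match; recursion stops.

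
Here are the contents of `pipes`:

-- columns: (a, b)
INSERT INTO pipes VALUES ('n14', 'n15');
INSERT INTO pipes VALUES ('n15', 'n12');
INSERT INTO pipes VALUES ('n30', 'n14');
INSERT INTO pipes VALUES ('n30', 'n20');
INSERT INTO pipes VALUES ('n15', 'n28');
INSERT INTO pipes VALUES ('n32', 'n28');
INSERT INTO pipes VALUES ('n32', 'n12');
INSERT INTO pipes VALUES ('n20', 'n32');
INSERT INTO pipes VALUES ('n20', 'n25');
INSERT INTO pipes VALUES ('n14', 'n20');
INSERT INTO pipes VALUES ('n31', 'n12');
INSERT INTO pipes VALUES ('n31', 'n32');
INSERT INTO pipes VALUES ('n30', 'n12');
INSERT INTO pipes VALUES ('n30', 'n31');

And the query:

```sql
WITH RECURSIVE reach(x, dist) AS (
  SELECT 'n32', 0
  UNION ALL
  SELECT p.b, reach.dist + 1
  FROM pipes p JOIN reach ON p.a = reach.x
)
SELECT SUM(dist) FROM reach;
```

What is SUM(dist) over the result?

Base: (n32, dist=0).
Iteration 1: edges from {n32} -> (n12, dist=1), (n28, dist=1).
Iteration 2: no outgoing edges from {n12,n28}; recursion stops.
SUM(dist) = 0 + 1 + 1 = 2.

2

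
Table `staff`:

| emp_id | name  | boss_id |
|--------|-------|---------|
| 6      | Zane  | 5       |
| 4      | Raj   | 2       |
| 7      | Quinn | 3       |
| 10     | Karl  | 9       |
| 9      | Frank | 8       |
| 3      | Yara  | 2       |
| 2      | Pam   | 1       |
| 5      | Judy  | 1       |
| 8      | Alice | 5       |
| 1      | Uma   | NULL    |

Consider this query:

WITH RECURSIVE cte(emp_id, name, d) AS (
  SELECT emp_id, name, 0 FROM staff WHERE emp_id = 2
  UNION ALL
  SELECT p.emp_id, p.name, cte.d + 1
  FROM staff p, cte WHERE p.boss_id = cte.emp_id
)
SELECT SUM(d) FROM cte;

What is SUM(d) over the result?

4

Base: emp_id=2 (Pam) at d 0.
Iteration 1: rows with boss_id in {2} -> Yara (id 3, d 1), Raj (id 4, d 1).
Iteration 2: rows with boss_id in {3,4} -> Quinn (id 7, d 2).
Iteration 3: no rows with boss_id in {7}; recursion stops.
SUM(d) = 0 + 1 + 1 + 2 = 4.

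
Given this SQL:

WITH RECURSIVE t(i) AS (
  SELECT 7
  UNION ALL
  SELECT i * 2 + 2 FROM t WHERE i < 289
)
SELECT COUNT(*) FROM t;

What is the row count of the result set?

Base: i=7.
Iteration 1: 7 < 289 holds -> i = 7 * 2 + 2 = 16.
Iteration 2: 16 < 289 holds -> i = 16 * 2 + 2 = 34.
Iteration 3: 34 < 289 holds -> i = 34 * 2 + 2 = 70.
Iteration 4: 70 < 289 holds -> i = 70 * 2 + 2 = 142.
Iteration 5: 142 < 289 holds -> i = 142 * 2 + 2 = 286.
Iteration 6: 286 < 289 holds -> i = 286 * 2 + 2 = 574.
Iteration 7: 574 < 289 fails; recursion stops.
Total rows emitted: 7.

7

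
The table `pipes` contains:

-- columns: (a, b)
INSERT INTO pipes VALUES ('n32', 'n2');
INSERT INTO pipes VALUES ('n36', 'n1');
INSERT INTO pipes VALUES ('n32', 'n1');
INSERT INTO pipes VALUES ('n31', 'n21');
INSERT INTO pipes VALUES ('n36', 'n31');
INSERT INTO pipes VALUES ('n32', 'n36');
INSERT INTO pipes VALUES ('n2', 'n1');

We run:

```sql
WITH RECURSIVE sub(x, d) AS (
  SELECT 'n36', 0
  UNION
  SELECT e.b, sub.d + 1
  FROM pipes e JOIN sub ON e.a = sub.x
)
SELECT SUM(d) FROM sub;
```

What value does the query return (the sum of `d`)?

4

Base: (n36, d=0).
Iteration 1: edges from {n36} -> (n1, d=1), (n31, d=1).
Iteration 2: edges from {n1,n31} -> (n21, d=2).
Iteration 3: no outgoing edges from {n21}; recursion stops.
SUM(d) = 0 + 1 + 1 + 2 = 4.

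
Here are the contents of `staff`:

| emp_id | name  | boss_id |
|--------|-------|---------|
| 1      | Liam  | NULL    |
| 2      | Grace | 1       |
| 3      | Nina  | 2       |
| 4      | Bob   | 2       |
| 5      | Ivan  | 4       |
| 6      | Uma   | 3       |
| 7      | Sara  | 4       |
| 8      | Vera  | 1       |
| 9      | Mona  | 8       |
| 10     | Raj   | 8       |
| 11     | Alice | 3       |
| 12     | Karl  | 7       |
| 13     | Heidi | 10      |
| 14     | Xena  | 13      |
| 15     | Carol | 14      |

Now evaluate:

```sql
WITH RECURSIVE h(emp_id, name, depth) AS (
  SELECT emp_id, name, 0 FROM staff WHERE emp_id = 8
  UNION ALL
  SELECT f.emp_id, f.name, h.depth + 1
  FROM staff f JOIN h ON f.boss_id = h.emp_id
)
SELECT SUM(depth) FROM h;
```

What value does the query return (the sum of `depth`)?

11

Base: emp_id=8 (Vera) at depth 0.
Iteration 1: rows with boss_id in {8} -> Mona (id 9, depth 1), Raj (id 10, depth 1).
Iteration 2: rows with boss_id in {9,10} -> Heidi (id 13, depth 2).
Iteration 3: rows with boss_id in {13} -> Xena (id 14, depth 3).
Iteration 4: rows with boss_id in {14} -> Carol (id 15, depth 4).
Iteration 5: no rows with boss_id in {15}; recursion stops.
SUM(depth) = 0 + 1 + 1 + 2 + 3 + 4 = 11.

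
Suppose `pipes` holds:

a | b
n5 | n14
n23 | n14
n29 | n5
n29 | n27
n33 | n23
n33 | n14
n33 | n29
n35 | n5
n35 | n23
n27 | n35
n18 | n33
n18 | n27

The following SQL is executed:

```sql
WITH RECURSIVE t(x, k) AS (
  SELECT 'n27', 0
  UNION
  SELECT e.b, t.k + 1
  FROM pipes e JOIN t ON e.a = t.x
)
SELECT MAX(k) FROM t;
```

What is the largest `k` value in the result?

Base: (n27, k=0).
Iteration 1: edges from {n27} -> (n35, k=1).
Iteration 2: edges from {n35} -> (n23, k=2), (n5, k=2).
Iteration 3: edges from {n23,n5} -> (n14, k=3). [UNION drops 1 duplicate row(s)]
Iteration 4: no outgoing edges from {n14}; recursion stops.
k values: 0, 1, 2, 2, 3; the maximum is 3.

3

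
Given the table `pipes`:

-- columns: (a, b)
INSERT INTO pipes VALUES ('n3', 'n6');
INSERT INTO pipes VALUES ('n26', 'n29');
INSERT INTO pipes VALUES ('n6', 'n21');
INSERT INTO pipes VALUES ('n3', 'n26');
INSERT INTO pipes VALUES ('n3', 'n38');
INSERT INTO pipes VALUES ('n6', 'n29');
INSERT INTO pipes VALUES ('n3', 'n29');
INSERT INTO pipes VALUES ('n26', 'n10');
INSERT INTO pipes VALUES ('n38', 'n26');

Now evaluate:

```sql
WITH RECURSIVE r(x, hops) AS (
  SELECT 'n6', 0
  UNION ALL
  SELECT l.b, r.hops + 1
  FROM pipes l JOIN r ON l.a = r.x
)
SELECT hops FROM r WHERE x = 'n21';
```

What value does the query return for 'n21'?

Base: (n6, hops=0).
Iteration 1: edges from {n6} -> (n21, hops=1), (n29, hops=1).
Iteration 2: no outgoing edges from {n21,n29}; recursion stops.

1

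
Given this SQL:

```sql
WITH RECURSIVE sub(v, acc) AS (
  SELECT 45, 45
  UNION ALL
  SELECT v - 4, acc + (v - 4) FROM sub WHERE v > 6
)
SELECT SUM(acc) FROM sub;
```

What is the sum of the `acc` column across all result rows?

2090

Base: v=45, acc=45.
Iteration 1: 45 > 6 holds -> v = 45 - 4 = 41, acc = 45 + 41 = 86.
Iteration 2: 41 > 6 holds -> v = 41 - 4 = 37, acc = 86 + 37 = 123.
Iteration 3: 37 > 6 holds -> v = 37 - 4 = 33, acc = 123 + 33 = 156.
Iteration 4: 33 > 6 holds -> v = 33 - 4 = 29, acc = 156 + 29 = 185.
Iteration 5: 29 > 6 holds -> v = 29 - 4 = 25, acc = 185 + 25 = 210.
Iteration 6: 25 > 6 holds -> v = 25 - 4 = 21, acc = 210 + 21 = 231.
Iteration 7: 21 > 6 holds -> v = 21 - 4 = 17, acc = 231 + 17 = 248.
Iteration 8: 17 > 6 holds -> v = 17 - 4 = 13, acc = 248 + 13 = 261.
Iteration 9: 13 > 6 holds -> v = 13 - 4 = 9, acc = 261 + 9 = 270.
Iteration 10: 9 > 6 holds -> v = 9 - 4 = 5, acc = 270 + 5 = 275.
Iteration 11: 5 > 6 fails; recursion stops.
SUM(acc) = 45 + 86 + 123 + 156 + 185 + 210 + 231 + 248 + 261 + 270 + 275 = 2090.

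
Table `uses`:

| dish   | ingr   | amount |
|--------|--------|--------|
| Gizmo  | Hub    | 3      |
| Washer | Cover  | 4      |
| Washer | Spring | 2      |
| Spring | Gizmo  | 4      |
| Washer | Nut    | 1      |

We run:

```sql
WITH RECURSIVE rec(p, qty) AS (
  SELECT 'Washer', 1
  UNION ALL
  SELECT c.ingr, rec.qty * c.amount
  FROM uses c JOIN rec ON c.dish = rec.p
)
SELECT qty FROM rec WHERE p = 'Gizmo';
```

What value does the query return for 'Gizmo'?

8

Base: (Washer, qty=1).
Iteration 1: components of {Washer} -> Cover = 1*4 = 4, Nut = 1*1 = 1, Spring = 1*2 = 2.
Iteration 2: components of {Cover,Nut,Spring} -> Gizmo = 2*4 = 8.
Iteration 3: components of {Gizmo} -> Hub = 8*3 = 24.
Iteration 4: no further components; recursion stops.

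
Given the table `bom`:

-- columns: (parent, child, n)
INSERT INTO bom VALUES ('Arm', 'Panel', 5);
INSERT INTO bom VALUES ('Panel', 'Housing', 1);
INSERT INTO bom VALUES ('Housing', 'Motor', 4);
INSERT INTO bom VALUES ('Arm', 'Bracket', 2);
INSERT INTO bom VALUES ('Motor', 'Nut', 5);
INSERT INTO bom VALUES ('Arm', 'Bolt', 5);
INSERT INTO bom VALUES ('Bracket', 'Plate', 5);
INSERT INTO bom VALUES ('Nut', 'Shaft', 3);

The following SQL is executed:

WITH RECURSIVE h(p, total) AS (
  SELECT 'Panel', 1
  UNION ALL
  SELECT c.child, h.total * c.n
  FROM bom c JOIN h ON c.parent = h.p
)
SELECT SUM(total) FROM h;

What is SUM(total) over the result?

Base: (Panel, total=1).
Iteration 1: components of {Panel} -> Housing = 1*1 = 1.
Iteration 2: components of {Housing} -> Motor = 1*4 = 4.
Iteration 3: components of {Motor} -> Nut = 4*5 = 20.
Iteration 4: components of {Nut} -> Shaft = 20*3 = 60.
Iteration 5: no further components; recursion stops.
SUM(total) = 1 + 1 + 4 + 20 + 60 = 86.

86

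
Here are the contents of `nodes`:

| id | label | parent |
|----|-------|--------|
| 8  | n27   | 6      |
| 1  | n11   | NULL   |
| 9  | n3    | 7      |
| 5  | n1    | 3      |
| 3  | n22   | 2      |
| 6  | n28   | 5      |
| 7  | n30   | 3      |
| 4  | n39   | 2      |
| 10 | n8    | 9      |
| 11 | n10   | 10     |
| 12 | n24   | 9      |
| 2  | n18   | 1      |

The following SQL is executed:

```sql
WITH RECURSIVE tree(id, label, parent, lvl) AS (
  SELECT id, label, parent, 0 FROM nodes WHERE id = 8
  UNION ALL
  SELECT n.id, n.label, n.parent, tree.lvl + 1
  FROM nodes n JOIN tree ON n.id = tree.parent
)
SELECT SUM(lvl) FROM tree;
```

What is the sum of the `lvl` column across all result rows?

15

Base: id=8 (n27), parent=6, lvl 0.
Iteration 1: join on id=6 -> n28 (id 6, parent=5, lvl 1).
Iteration 2: join on id=5 -> n1 (id 5, parent=3, lvl 2).
Iteration 3: join on id=3 -> n22 (id 3, parent=2, lvl 3).
Iteration 4: join on id=2 -> n18 (id 2, parent=1, lvl 4).
Iteration 5: join on id=1 -> n11 (id 1, parent=NULL, lvl 5).
Iteration 6: parent is NULL; no match; recursion stops.
SUM(lvl) = 0 + 1 + 2 + 3 + 4 + 5 = 15.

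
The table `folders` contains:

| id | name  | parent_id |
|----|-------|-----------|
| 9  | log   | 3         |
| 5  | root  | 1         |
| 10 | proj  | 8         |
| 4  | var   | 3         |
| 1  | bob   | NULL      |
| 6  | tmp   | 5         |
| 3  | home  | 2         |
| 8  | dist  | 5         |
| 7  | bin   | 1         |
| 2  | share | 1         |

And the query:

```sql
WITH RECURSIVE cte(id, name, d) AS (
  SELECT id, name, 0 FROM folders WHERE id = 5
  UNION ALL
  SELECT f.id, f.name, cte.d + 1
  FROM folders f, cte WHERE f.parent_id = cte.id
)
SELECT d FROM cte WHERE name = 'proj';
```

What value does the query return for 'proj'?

Base: id=5 (root) at d 0.
Iteration 1: rows with parent_id in {5} -> tmp (id 6, d 1), dist (id 8, d 1).
Iteration 2: rows with parent_id in {6,8} -> proj (id 10, d 2).
Iteration 3: no rows with parent_id in {10}; recursion stops.

2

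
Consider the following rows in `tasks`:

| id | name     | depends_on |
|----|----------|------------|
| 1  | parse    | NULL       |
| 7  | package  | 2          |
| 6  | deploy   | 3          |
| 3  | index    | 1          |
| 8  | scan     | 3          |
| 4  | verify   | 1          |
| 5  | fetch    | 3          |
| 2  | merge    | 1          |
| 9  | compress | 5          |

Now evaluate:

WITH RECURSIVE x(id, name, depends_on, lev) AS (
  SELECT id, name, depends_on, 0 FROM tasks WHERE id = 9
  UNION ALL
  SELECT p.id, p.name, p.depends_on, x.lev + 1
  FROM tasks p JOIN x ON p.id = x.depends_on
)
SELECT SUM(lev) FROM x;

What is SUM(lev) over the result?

6

Base: id=9 (compress), depends_on=5, lev 0.
Iteration 1: join on id=5 -> fetch (id 5, depends_on=3, lev 1).
Iteration 2: join on id=3 -> index (id 3, depends_on=1, lev 2).
Iteration 3: join on id=1 -> parse (id 1, depends_on=NULL, lev 3).
Iteration 4: depends_on is NULL; no match; recursion stops.
SUM(lev) = 0 + 1 + 2 + 3 = 6.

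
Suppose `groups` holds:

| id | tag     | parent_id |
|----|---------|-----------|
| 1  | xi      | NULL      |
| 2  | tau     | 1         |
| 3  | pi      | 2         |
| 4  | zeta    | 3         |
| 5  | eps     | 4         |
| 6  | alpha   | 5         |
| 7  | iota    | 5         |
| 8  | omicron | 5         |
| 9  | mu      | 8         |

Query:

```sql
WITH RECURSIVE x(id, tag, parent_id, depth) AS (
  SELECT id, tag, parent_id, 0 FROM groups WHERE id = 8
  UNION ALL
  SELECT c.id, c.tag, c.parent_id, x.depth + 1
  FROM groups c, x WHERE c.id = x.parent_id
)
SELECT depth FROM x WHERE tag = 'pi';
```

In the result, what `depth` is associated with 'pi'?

3

Base: id=8 (omicron), parent_id=5, depth 0.
Iteration 1: join on id=5 -> eps (id 5, parent_id=4, depth 1).
Iteration 2: join on id=4 -> zeta (id 4, parent_id=3, depth 2).
Iteration 3: join on id=3 -> pi (id 3, parent_id=2, depth 3).
Iteration 4: join on id=2 -> tau (id 2, parent_id=1, depth 4).
Iteration 5: join on id=1 -> xi (id 1, parent_id=NULL, depth 5).
Iteration 6: parent_id is NULL; no match; recursion stops.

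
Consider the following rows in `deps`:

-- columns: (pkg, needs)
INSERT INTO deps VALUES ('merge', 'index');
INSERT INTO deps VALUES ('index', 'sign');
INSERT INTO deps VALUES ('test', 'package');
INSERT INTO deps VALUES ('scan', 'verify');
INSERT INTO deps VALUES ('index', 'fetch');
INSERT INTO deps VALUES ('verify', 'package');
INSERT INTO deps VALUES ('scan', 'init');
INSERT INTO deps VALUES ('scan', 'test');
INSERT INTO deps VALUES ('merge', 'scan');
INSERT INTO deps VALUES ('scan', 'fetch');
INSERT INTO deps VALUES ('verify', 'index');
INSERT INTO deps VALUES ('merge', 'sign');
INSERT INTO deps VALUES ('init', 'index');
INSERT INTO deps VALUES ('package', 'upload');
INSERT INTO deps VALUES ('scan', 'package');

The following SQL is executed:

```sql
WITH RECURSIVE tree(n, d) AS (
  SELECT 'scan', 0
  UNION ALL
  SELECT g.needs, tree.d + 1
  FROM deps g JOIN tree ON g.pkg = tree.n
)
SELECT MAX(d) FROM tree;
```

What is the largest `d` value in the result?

Base: (scan, d=0).
Iteration 1: edges from {scan} -> (fetch, d=1), (init, d=1), (package, d=1), (test, d=1), (verify, d=1).
Iteration 2: edges from {fetch,init,package,test,verify} -> (index, d=2) x2, (package, d=2) x2, (upload, d=2). [UNION ALL keeps all 5 new rows, including repeats]
Iteration 3: edges from {index,package,upload} -> (fetch, d=3) x2, (sign, d=3) x2, (upload, d=3) x2. [UNION ALL keeps all 6 new rows, including repeats]
Iteration 4: no outgoing edges from {fetch,sign,upload}; recursion stops.
d values: 0, 1, 1, 1, 1, 1, 2, 2, 2, 2, 2, 3, 3, 3, 3, 3, ...; the maximum is 3.

3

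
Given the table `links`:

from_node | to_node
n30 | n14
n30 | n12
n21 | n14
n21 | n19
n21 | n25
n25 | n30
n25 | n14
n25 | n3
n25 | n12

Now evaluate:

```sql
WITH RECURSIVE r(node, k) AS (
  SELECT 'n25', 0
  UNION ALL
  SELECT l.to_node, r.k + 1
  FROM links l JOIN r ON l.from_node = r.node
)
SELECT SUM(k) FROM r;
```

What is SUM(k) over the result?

8

Base: (n25, k=0).
Iteration 1: edges from {n25} -> (n12, k=1), (n14, k=1), (n3, k=1), (n30, k=1).
Iteration 2: edges from {n12,n14,n3,n30} -> (n12, k=2), (n14, k=2).
Iteration 3: no outgoing edges from {n12,n14}; recursion stops.
SUM(k) = 0 + 1 + 1 + 1 + 1 + 2 + 2 = 8.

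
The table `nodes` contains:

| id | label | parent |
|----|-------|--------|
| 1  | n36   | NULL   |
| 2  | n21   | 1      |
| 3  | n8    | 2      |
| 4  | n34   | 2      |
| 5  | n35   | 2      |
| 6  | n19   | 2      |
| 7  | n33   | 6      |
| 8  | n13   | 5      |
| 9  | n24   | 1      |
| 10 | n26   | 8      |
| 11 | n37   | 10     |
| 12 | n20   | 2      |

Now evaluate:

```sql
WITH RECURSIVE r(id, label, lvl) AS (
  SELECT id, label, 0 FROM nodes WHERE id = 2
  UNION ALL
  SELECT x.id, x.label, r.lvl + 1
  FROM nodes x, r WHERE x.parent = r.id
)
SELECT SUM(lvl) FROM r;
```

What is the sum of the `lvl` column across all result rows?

16

Base: id=2 (n21) at lvl 0.
Iteration 1: rows with parent in {2} -> n8 (id 3, lvl 1), n34 (id 4, lvl 1), n35 (id 5, lvl 1), n19 (id 6, lvl 1), n20 (id 12, lvl 1).
Iteration 2: rows with parent in {3,4,5,6,12} -> n33 (id 7, lvl 2), n13 (id 8, lvl 2).
Iteration 3: rows with parent in {7,8} -> n26 (id 10, lvl 3).
Iteration 4: rows with parent in {10} -> n37 (id 11, lvl 4).
Iteration 5: no rows with parent in {11}; recursion stops.
SUM(lvl) = 0 + 1 + 1 + 1 + 1 + 1 + 2 + 2 + 3 + 4 = 16.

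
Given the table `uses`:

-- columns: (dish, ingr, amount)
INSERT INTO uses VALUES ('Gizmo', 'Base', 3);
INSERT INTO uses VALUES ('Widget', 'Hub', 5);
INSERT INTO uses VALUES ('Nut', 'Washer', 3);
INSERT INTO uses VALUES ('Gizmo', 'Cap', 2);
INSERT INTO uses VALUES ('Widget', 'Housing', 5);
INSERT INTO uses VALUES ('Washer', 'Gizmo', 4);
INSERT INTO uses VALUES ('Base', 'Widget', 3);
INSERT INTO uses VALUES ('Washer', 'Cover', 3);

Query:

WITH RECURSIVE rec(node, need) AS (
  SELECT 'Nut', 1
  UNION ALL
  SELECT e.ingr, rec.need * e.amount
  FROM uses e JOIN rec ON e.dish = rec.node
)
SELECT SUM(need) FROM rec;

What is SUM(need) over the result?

Base: (Nut, need=1).
Iteration 1: components of {Nut} -> Washer = 1*3 = 3.
Iteration 2: components of {Washer} -> Cover = 3*3 = 9, Gizmo = 3*4 = 12.
Iteration 3: components of {Cover,Gizmo} -> Base = 12*3 = 36, Cap = 12*2 = 24.
Iteration 4: components of {Base,Cap} -> Widget = 36*3 = 108.
Iteration 5: components of {Widget} -> Housing = 108*5 = 540, Hub = 108*5 = 540.
Iteration 6: no further components; recursion stops.
SUM(need) = 1 + 3 + 9 + 12 + 36 + 24 + 108 + 540 + 540 = 1273.

1273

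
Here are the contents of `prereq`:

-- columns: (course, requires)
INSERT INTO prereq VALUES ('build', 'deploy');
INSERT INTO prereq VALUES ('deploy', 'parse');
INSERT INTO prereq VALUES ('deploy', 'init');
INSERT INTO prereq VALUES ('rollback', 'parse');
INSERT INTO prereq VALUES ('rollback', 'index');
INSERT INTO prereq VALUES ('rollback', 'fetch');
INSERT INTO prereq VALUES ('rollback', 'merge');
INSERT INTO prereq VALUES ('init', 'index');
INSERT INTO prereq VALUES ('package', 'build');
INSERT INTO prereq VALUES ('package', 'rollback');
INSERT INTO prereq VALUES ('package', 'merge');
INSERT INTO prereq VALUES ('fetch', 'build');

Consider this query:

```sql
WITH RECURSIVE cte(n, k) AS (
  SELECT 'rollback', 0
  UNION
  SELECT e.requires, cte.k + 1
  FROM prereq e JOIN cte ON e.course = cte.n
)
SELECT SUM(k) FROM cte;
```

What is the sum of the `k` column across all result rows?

22

Base: (rollback, k=0).
Iteration 1: edges from {rollback} -> (fetch, k=1), (index, k=1), (merge, k=1), (parse, k=1).
Iteration 2: edges from {fetch,index,merge,parse} -> (build, k=2).
Iteration 3: edges from {build} -> (deploy, k=3).
Iteration 4: edges from {deploy} -> (init, k=4), (parse, k=4).
Iteration 5: edges from {init,parse} -> (index, k=5).
Iteration 6: no outgoing edges from {index}; recursion stops.
SUM(k) = 0 + 1 + 1 + 1 + 1 + 2 + 3 + 4 + 4 + 5 = 22.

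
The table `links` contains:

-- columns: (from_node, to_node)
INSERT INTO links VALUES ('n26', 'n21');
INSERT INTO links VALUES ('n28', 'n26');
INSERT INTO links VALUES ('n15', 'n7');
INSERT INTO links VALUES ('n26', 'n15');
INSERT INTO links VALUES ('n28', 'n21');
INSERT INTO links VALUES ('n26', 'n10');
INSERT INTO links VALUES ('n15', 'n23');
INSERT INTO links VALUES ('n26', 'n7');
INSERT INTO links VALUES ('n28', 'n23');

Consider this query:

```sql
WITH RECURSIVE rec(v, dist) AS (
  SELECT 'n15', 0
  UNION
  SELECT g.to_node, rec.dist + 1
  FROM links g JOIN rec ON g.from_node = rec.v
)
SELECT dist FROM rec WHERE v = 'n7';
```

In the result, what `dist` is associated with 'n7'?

Base: (n15, dist=0).
Iteration 1: edges from {n15} -> (n23, dist=1), (n7, dist=1).
Iteration 2: no outgoing edges from {n23,n7}; recursion stops.

1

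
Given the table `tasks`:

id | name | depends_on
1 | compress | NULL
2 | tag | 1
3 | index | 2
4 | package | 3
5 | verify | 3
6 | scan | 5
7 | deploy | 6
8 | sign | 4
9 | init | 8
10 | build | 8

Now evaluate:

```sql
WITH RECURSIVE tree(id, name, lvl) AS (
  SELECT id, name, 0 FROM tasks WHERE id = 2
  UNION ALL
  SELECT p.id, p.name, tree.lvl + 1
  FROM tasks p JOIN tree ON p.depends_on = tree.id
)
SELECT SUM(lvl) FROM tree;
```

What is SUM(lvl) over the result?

Base: id=2 (tag) at lvl 0.
Iteration 1: rows with depends_on in {2} -> index (id 3, lvl 1).
Iteration 2: rows with depends_on in {3} -> package (id 4, lvl 2), verify (id 5, lvl 2).
Iteration 3: rows with depends_on in {4,5} -> scan (id 6, lvl 3), sign (id 8, lvl 3).
Iteration 4: rows with depends_on in {6,8} -> deploy (id 7, lvl 4), init (id 9, lvl 4), build (id 10, lvl 4).
Iteration 5: no rows with depends_on in {7,9,10}; recursion stops.
SUM(lvl) = 0 + 1 + 2 + 2 + 3 + 3 + 4 + 4 + 4 = 23.

23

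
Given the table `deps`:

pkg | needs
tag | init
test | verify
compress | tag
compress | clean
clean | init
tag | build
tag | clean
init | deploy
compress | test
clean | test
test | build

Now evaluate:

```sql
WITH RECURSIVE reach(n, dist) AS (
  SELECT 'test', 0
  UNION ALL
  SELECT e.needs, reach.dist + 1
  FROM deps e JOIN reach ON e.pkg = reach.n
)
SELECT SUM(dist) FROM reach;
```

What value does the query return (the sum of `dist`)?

Base: (test, dist=0).
Iteration 1: edges from {test} -> (build, dist=1), (verify, dist=1).
Iteration 2: no outgoing edges from {build,verify}; recursion stops.
SUM(dist) = 0 + 1 + 1 = 2.

2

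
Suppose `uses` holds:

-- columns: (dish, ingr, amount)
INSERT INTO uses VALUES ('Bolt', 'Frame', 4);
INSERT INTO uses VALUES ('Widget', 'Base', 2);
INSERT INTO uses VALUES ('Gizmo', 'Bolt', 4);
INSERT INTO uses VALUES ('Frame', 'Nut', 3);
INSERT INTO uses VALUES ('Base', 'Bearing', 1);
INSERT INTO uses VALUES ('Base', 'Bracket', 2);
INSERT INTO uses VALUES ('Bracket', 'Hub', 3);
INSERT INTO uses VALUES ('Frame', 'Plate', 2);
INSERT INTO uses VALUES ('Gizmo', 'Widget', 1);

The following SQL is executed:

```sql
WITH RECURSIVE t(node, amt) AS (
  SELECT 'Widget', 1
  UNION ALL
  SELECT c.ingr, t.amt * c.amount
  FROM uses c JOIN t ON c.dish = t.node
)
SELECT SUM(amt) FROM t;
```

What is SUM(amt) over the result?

Base: (Widget, amt=1).
Iteration 1: components of {Widget} -> Base = 1*2 = 2.
Iteration 2: components of {Base} -> Bearing = 2*1 = 2, Bracket = 2*2 = 4.
Iteration 3: components of {Bearing,Bracket} -> Hub = 4*3 = 12.
Iteration 4: no further components; recursion stops.
SUM(amt) = 1 + 2 + 2 + 4 + 12 = 21.

21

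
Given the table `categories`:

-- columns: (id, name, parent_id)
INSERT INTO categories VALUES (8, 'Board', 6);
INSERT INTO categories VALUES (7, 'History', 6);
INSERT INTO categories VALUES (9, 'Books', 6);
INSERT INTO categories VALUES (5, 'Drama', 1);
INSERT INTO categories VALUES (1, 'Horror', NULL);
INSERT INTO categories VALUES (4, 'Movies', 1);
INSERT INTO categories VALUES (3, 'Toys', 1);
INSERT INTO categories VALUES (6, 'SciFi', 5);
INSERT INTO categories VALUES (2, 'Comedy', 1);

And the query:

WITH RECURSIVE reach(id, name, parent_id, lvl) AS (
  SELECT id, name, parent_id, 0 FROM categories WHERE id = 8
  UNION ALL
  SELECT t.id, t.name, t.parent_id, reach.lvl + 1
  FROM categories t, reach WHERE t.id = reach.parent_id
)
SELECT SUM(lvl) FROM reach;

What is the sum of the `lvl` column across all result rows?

Base: id=8 (Board), parent_id=6, lvl 0.
Iteration 1: join on id=6 -> SciFi (id 6, parent_id=5, lvl 1).
Iteration 2: join on id=5 -> Drama (id 5, parent_id=1, lvl 2).
Iteration 3: join on id=1 -> Horror (id 1, parent_id=NULL, lvl 3).
Iteration 4: parent_id is NULL; no match; recursion stops.
SUM(lvl) = 0 + 1 + 2 + 3 = 6.

6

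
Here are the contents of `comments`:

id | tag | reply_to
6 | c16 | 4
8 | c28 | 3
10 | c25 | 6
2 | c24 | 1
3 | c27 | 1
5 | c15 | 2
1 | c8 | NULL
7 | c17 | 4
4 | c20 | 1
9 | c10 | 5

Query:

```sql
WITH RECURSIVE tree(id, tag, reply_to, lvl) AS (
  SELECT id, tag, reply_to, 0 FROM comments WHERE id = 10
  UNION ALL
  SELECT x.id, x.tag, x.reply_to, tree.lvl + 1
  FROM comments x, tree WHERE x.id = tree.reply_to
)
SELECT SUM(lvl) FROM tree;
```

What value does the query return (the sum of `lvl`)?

6

Base: id=10 (c25), reply_to=6, lvl 0.
Iteration 1: join on id=6 -> c16 (id 6, reply_to=4, lvl 1).
Iteration 2: join on id=4 -> c20 (id 4, reply_to=1, lvl 2).
Iteration 3: join on id=1 -> c8 (id 1, reply_to=NULL, lvl 3).
Iteration 4: reply_to is NULL; no match; recursion stops.
SUM(lvl) = 0 + 1 + 2 + 3 = 6.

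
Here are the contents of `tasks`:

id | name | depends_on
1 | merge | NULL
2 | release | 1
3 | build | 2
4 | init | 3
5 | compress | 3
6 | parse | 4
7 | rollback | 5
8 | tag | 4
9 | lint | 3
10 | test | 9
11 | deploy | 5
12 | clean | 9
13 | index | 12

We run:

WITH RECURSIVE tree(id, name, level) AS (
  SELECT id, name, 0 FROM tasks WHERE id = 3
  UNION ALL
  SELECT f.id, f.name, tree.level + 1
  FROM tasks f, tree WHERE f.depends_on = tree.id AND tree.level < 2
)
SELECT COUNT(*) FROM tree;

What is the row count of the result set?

Base: id=3 (build) at level 0.
Iteration 1: rows with depends_on in {3} -> init (id 4, level 1), compress (id 5, level 1), lint (id 9, level 1).
Iteration 2: rows with depends_on in {4,5,9} -> parse (id 6, level 2), rollback (id 7, level 2), tag (id 8, level 2), test (id 10, level 2), deploy (id 11, level 2), clean (id 12, level 2).
Iteration 3: level < 2 fails for all current rows; recursion stops.
Total rows emitted: 10.

10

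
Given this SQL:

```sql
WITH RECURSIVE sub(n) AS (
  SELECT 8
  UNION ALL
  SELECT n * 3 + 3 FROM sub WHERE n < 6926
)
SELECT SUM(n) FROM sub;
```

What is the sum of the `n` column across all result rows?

31148

Base: n=8.
Iteration 1: 8 < 6926 holds -> n = 8 * 3 + 3 = 27.
Iteration 2: 27 < 6926 holds -> n = 27 * 3 + 3 = 84.
Iteration 3: 84 < 6926 holds -> n = 84 * 3 + 3 = 255.
Iteration 4: 255 < 6926 holds -> n = 255 * 3 + 3 = 768.
Iteration 5: 768 < 6926 holds -> n = 768 * 3 + 3 = 2307.
Iteration 6: 2307 < 6926 holds -> n = 2307 * 3 + 3 = 6924.
Iteration 7: 6924 < 6926 holds -> n = 6924 * 3 + 3 = 20775.
Iteration 8: 20775 < 6926 fails; recursion stops.
SUM(n) = 8 + 27 + 84 + 255 + 768 + 2307 + 6924 + 20775 = 31148.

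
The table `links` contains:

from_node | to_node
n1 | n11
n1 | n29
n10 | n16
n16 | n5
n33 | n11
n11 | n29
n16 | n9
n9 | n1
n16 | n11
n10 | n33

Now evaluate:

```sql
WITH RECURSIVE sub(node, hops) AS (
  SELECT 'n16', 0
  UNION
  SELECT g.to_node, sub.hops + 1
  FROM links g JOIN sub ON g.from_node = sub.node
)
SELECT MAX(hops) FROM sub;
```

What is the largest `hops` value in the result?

Base: (n16, hops=0).
Iteration 1: edges from {n16} -> (n11, hops=1), (n5, hops=1), (n9, hops=1).
Iteration 2: edges from {n11,n5,n9} -> (n1, hops=2), (n29, hops=2).
Iteration 3: edges from {n1,n29} -> (n11, hops=3), (n29, hops=3).
Iteration 4: edges from {n11,n29} -> (n29, hops=4).
Iteration 5: no outgoing edges from {n29}; recursion stops.
hops values: 0, 1, 1, 1, 2, 2, 3, 3, 4; the maximum is 4.

4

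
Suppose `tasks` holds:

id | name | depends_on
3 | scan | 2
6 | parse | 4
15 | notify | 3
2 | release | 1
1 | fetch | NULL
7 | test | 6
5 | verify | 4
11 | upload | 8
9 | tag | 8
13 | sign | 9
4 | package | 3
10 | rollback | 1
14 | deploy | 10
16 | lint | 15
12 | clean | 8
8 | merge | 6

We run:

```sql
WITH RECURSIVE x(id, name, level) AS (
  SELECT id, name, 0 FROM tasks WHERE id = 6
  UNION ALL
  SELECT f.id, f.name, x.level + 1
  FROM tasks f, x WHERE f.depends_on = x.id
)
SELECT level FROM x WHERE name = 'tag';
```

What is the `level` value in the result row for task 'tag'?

2

Base: id=6 (parse) at level 0.
Iteration 1: rows with depends_on in {6} -> test (id 7, level 1), merge (id 8, level 1).
Iteration 2: rows with depends_on in {7,8} -> tag (id 9, level 2), upload (id 11, level 2), clean (id 12, level 2).
Iteration 3: rows with depends_on in {9,11,12} -> sign (id 13, level 3).
Iteration 4: no rows with depends_on in {13}; recursion stops.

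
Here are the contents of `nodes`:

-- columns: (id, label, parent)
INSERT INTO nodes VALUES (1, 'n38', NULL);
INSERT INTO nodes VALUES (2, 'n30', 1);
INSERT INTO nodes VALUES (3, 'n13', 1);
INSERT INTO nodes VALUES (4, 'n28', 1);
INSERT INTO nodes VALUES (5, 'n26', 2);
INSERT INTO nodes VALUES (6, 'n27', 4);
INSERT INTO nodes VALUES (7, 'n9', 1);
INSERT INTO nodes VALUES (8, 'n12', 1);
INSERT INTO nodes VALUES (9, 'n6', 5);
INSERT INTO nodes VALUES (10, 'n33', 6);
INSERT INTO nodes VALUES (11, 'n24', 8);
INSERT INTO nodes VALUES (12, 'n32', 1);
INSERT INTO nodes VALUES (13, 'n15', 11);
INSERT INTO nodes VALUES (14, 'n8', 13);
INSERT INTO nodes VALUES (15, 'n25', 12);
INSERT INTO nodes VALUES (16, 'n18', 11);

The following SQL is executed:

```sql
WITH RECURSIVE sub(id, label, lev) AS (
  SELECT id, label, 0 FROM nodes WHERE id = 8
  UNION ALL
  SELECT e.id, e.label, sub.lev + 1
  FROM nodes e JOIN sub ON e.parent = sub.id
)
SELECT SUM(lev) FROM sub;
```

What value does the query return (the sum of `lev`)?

8

Base: id=8 (n12) at lev 0.
Iteration 1: rows with parent in {8} -> n24 (id 11, lev 1).
Iteration 2: rows with parent in {11} -> n15 (id 13, lev 2), n18 (id 16, lev 2).
Iteration 3: rows with parent in {13,16} -> n8 (id 14, lev 3).
Iteration 4: no rows with parent in {14}; recursion stops.
SUM(lev) = 0 + 1 + 2 + 2 + 3 = 8.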